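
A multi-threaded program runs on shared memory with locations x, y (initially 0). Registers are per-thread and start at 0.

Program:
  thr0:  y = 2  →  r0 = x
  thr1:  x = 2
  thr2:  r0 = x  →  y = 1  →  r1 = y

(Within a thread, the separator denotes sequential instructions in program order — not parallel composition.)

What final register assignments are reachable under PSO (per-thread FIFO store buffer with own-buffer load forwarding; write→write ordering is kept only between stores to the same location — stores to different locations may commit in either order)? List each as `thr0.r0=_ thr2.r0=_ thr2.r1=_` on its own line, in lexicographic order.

thr0.r0=0 thr2.r0=0 thr2.r1=1
thr0.r0=0 thr2.r0=0 thr2.r1=2
thr0.r0=0 thr2.r0=2 thr2.r1=1
thr0.r0=0 thr2.r0=2 thr2.r1=2
thr0.r0=2 thr2.r0=0 thr2.r1=1
thr0.r0=2 thr2.r0=0 thr2.r1=2
thr0.r0=2 thr2.r0=2 thr2.r1=1
thr0.r0=2 thr2.r0=2 thr2.r1=2

outcome vector order: (thr0.r0,thr2.r0,thr2.r1)
|PSO outcomes| = 8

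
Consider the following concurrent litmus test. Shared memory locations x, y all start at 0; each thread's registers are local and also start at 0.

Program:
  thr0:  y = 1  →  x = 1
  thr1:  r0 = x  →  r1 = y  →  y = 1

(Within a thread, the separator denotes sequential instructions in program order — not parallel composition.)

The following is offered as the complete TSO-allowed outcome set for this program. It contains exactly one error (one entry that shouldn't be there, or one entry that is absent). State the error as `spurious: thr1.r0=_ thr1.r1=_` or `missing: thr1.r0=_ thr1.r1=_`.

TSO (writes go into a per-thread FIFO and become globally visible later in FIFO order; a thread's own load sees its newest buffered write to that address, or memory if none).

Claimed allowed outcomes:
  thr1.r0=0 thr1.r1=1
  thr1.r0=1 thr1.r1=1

missing: thr1.r0=0 thr1.r1=0

outcome vector order: (thr1.r0,thr1.r1)
[TSO] allowed = {0/0 0/1 1/1}
TSO∖claimed = {0/0}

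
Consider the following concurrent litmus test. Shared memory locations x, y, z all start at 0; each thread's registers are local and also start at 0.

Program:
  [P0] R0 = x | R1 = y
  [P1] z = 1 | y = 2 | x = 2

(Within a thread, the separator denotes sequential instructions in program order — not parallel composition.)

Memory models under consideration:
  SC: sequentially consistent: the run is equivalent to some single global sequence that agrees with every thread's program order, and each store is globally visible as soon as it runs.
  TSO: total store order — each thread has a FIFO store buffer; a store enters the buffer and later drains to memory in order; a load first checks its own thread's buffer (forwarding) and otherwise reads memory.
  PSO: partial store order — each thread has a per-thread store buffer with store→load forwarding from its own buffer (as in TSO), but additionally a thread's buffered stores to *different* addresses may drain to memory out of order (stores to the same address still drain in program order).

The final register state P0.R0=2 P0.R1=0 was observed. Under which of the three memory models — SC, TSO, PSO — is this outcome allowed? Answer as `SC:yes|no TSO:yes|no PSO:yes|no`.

outcome vector order: (P0.R0,P0.R1)
SC (3): <0 0> <0 2> <2 2>
TSO (3): <0 0> <0 2> <2 2>
PSO (4): <0 0> <0 2> <2 0> <2 2>
target <2 0> ∈ {PSO}

SC:no TSO:no PSO:yes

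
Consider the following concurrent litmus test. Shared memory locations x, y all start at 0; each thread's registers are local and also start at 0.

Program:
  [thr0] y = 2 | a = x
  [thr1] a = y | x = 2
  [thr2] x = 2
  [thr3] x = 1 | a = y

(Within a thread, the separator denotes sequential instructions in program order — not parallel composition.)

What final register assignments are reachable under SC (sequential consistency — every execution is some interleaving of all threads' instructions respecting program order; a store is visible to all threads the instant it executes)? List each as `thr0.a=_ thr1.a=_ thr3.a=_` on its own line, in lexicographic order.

outcome vector order: (thr0.a,thr1.a,thr3.a)
|SC outcomes| = 10

thr0.a=0 thr1.a=0 thr3.a=2
thr0.a=0 thr1.a=2 thr3.a=2
thr0.a=1 thr1.a=0 thr3.a=0
thr0.a=1 thr1.a=0 thr3.a=2
thr0.a=1 thr1.a=2 thr3.a=0
thr0.a=1 thr1.a=2 thr3.a=2
thr0.a=2 thr1.a=0 thr3.a=0
thr0.a=2 thr1.a=0 thr3.a=2
thr0.a=2 thr1.a=2 thr3.a=0
thr0.a=2 thr1.a=2 thr3.a=2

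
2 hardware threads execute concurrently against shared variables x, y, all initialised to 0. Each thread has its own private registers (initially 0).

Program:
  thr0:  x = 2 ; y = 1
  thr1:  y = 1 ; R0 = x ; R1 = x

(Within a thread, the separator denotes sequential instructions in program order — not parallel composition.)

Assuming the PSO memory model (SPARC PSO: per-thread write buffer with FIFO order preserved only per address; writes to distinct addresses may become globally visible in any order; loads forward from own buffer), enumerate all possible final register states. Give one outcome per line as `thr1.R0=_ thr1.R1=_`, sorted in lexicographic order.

outcome vector order: (thr1.R0,thr1.R1)
|PSO outcomes| = 3

thr1.R0=0 thr1.R1=0
thr1.R0=0 thr1.R1=2
thr1.R0=2 thr1.R1=2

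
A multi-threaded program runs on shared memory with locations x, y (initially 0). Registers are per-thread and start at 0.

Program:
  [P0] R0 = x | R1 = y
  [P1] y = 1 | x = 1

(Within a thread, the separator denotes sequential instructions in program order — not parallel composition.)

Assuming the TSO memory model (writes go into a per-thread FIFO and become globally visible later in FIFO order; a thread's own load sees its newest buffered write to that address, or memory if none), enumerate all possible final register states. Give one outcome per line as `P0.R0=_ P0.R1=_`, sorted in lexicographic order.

outcome vector order: (P0.R0,P0.R1)
|TSO outcomes| = 3

P0.R0=0 P0.R1=0
P0.R0=0 P0.R1=1
P0.R0=1 P0.R1=1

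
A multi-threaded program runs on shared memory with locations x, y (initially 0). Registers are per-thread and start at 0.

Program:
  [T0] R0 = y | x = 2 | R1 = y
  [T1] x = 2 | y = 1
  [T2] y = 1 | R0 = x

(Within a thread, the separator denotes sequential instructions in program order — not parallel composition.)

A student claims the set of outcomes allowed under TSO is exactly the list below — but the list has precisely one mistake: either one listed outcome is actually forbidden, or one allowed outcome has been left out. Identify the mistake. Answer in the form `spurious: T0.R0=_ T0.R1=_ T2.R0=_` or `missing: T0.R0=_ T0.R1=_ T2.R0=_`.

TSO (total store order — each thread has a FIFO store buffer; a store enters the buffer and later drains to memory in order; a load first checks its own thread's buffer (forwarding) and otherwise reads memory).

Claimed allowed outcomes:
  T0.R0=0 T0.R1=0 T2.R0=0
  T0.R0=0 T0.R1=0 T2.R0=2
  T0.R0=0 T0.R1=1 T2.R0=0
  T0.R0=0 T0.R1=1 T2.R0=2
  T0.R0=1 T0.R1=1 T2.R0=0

missing: T0.R0=1 T0.R1=1 T2.R0=2

outcome vector order: (T0.R0,T0.R1,T2.R0)
under TSO → 0/0/0; 0/0/2; 0/1/0; 0/1/2; 1/1/0; 1/1/2
TSO∖claimed = {1/1/2}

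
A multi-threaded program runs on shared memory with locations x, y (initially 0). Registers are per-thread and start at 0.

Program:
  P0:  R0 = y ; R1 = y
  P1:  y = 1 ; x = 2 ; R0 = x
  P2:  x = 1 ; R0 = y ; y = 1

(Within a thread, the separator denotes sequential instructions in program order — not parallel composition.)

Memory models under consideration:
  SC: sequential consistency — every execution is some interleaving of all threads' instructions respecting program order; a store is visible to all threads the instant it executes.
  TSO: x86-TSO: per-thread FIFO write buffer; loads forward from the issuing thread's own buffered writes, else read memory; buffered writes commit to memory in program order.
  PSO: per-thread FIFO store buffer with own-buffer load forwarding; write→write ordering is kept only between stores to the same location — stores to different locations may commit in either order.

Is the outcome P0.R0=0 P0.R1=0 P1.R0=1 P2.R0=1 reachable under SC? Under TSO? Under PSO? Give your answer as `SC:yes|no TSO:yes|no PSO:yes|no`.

outcome vector order: (P0.R0,P0.R1,P1.R0,P2.R0)
SC: 9 outcomes — {0/0/1/1, 0/0/2/0, 0/0/2/1, 0/1/1/1, 0/1/2/0, 0/1/2/1, 1/1/1/1, 1/1/2/0, 1/1/2/1}
TSO: 12 outcomes — {0/0/1/0, 0/0/1/1, 0/0/2/0, 0/0/2/1, 0/1/1/0, 0/1/1/1, 0/1/2/0, 0/1/2/1, 1/1/1/0, 1/1/1/1, 1/1/2/0, 1/1/2/1}
PSO: 12 outcomes — {0/0/1/0, 0/0/1/1, 0/0/2/0, 0/0/2/1, 0/1/1/0, 0/1/1/1, 0/1/2/0, 0/1/2/1, 1/1/1/0, 1/1/1/1, 1/1/2/0, 1/1/2/1}
target 0/0/1/1 ∈ {SC,TSO,PSO}

SC:yes TSO:yes PSO:yes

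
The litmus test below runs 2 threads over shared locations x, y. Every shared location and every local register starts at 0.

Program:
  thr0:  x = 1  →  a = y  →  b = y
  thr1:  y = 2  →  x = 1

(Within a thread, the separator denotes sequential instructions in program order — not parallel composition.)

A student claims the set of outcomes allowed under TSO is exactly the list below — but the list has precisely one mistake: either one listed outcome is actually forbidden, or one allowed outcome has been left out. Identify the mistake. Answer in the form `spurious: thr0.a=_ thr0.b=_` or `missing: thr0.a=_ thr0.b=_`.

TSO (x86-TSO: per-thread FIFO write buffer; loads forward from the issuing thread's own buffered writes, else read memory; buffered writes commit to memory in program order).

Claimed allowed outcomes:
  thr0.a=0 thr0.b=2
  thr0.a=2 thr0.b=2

missing: thr0.a=0 thr0.b=0

outcome vector order: (thr0.a,thr0.b)
TSO (3): 0/0 0/2 2/2
TSO∖claimed = {0/0}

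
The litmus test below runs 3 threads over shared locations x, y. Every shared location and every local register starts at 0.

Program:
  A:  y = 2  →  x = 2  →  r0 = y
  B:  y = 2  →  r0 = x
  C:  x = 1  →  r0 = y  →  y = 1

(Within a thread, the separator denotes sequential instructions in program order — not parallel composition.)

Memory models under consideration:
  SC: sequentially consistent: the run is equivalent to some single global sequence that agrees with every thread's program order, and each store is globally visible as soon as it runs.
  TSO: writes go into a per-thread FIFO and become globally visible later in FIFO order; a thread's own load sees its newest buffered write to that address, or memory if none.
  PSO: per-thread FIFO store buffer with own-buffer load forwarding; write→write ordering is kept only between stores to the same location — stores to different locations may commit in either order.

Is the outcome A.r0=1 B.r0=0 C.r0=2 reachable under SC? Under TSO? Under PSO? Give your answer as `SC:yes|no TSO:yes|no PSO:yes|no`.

outcome vector order: (A.r0,B.r0,C.r0)
[SC] allowed = {(1,0,2) (1,1,0) (1,1,2) (1,2,0) (1,2,2) (2,0,2) (2,1,0) (2,1,2) (2,2,0) (2,2,2)}
[TSO] allowed = {(1,0,0) (1,0,2) (1,1,0) (1,1,2) (1,2,0) (1,2,2) (2,0,0) (2,0,2) (2,1,0) (2,1,2) (2,2,0) (2,2,2)}
[PSO] allowed = {(1,0,0) (1,0,2) (1,1,0) (1,1,2) (1,2,0) (1,2,2) (2,0,0) (2,0,2) (2,1,0) (2,1,2) (2,2,0) (2,2,2)}
target (1,0,2) ∈ {SC,TSO,PSO}

SC:yes TSO:yes PSO:yes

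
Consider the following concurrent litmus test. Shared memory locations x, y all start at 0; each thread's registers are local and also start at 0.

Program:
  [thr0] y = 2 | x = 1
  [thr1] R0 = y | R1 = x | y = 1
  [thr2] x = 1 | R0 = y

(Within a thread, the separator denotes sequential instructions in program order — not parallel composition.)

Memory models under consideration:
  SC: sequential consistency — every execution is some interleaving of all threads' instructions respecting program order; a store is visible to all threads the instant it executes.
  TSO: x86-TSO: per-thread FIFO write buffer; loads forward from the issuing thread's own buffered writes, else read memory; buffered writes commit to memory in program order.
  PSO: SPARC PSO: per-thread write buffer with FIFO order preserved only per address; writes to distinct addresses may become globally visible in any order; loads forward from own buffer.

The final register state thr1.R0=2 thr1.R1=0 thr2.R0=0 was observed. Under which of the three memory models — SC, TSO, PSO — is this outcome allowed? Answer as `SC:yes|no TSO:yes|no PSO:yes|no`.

SC:no TSO:yes PSO:yes

outcome vector order: (thr1.R0,thr1.R1,thr2.R0)
SC (11): 0/0/0; 0/0/1; 0/0/2; 0/1/0; 0/1/1; 0/1/2; 2/0/1; 2/0/2; 2/1/0; 2/1/1; 2/1/2
TSO (12): 0/0/0; 0/0/1; 0/0/2; 0/1/0; 0/1/1; 0/1/2; 2/0/0; 2/0/1; 2/0/2; 2/1/0; 2/1/1; 2/1/2
PSO (12): 0/0/0; 0/0/1; 0/0/2; 0/1/0; 0/1/1; 0/1/2; 2/0/0; 2/0/1; 2/0/2; 2/1/0; 2/1/1; 2/1/2
target 2/0/0 ∈ {TSO,PSO}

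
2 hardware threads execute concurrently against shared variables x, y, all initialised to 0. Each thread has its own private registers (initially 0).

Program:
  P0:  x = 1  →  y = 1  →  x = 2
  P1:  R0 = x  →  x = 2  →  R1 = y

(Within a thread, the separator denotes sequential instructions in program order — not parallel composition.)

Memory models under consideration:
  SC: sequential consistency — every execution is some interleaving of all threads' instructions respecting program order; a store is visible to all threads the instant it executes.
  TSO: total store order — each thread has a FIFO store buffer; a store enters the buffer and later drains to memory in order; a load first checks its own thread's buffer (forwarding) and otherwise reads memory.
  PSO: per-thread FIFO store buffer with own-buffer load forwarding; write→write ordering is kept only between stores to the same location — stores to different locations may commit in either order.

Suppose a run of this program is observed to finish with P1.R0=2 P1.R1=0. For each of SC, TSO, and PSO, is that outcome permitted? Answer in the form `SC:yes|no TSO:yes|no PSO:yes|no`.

outcome vector order: (P1.R0,P1.R1)
[SC] allowed = {00; 01; 10; 11; 21}
[TSO] allowed = {00; 01; 10; 11; 21}
[PSO] allowed = {00; 01; 10; 11; 20; 21}
target 20 ∈ {PSO}

SC:no TSO:no PSO:yes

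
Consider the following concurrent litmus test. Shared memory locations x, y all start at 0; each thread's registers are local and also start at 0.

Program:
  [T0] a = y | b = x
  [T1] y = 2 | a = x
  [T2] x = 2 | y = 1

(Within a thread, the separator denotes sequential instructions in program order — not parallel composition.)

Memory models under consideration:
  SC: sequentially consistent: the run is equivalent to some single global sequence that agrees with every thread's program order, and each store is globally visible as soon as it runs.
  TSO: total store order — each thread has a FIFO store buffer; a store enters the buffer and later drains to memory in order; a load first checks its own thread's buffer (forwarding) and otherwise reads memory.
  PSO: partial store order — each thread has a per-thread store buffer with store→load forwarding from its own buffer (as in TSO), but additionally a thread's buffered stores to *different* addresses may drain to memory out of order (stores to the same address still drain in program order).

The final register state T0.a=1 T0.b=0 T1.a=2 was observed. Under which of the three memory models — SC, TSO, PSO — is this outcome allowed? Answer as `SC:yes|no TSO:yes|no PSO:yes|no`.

outcome vector order: (T0.a,T0.b,T1.a)
SC: 10 outcomes — {000 002 020 022 120 122 200 202 220 222}
TSO: 10 outcomes — {000 002 020 022 120 122 200 202 220 222}
PSO: 12 outcomes — {000 002 020 022 100 102 120 122 200 202 220 222}
target 102 ∈ {PSO}

SC:no TSO:no PSO:yes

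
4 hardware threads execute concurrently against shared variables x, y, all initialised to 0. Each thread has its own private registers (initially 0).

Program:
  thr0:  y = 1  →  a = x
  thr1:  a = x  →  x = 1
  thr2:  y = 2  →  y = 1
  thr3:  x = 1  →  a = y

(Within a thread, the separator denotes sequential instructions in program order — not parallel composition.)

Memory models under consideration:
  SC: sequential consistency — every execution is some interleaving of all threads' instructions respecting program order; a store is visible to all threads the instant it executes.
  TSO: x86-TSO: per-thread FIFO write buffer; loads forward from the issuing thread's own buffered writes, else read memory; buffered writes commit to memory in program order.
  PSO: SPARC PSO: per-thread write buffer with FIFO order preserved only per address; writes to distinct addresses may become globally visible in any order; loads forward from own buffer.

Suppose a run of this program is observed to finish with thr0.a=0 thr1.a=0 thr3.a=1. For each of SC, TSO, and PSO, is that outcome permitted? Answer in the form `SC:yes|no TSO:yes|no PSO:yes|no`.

SC:yes TSO:yes PSO:yes

outcome vector order: (thr0.a,thr1.a,thr3.a)
SC (10): <0 0 1> <0 0 2> <0 1 1> <0 1 2> <1 0 0> <1 0 1> <1 0 2> <1 1 0> <1 1 1> <1 1 2>
TSO (12): <0 0 0> <0 0 1> <0 0 2> <0 1 0> <0 1 1> <0 1 2> <1 0 0> <1 0 1> <1 0 2> <1 1 0> <1 1 1> <1 1 2>
PSO (12): <0 0 0> <0 0 1> <0 0 2> <0 1 0> <0 1 1> <0 1 2> <1 0 0> <1 0 1> <1 0 2> <1 1 0> <1 1 1> <1 1 2>
target <0 0 1> ∈ {SC,TSO,PSO}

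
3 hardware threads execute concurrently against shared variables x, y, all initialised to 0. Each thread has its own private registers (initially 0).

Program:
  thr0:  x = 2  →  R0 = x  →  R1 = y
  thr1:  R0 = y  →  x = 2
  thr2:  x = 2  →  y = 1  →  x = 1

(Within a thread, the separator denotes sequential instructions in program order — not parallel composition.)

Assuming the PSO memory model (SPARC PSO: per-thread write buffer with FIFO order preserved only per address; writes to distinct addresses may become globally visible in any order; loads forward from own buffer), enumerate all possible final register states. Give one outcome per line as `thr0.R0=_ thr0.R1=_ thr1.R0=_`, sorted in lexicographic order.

outcome vector order: (thr0.R0,thr0.R1,thr1.R0)
|PSO outcomes| = 8

thr0.R0=1 thr0.R1=0 thr1.R0=0
thr0.R0=1 thr0.R1=0 thr1.R0=1
thr0.R0=1 thr0.R1=1 thr1.R0=0
thr0.R0=1 thr0.R1=1 thr1.R0=1
thr0.R0=2 thr0.R1=0 thr1.R0=0
thr0.R0=2 thr0.R1=0 thr1.R0=1
thr0.R0=2 thr0.R1=1 thr1.R0=0
thr0.R0=2 thr0.R1=1 thr1.R0=1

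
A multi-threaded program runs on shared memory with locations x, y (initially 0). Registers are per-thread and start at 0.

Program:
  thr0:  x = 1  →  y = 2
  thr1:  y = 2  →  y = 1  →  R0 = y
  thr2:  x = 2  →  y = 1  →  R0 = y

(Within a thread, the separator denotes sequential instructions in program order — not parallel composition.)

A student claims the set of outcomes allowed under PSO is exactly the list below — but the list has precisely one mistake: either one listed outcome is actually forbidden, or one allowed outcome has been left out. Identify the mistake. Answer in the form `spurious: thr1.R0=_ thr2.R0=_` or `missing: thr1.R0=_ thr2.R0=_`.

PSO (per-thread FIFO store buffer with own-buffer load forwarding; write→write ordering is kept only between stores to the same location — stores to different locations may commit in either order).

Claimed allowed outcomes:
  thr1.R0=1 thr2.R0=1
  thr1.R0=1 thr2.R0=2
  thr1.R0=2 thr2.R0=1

missing: thr1.R0=2 thr2.R0=2

outcome vector order: (thr1.R0,thr2.R0)
PSO (4): <1 1>; <1 2>; <2 1>; <2 2>
PSO∖claimed = {<2 2>}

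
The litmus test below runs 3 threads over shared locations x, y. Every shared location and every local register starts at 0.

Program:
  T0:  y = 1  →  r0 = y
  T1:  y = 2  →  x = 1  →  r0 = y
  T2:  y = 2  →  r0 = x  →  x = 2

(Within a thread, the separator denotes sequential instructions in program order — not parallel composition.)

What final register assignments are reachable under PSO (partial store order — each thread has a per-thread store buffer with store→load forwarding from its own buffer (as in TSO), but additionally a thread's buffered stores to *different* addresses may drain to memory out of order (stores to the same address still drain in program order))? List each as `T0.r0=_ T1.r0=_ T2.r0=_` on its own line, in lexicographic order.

outcome vector order: (T0.r0,T1.r0,T2.r0)
|PSO outcomes| = 8

T0.r0=1 T1.r0=1 T2.r0=0
T0.r0=1 T1.r0=1 T2.r0=1
T0.r0=1 T1.r0=2 T2.r0=0
T0.r0=1 T1.r0=2 T2.r0=1
T0.r0=2 T1.r0=1 T2.r0=0
T0.r0=2 T1.r0=1 T2.r0=1
T0.r0=2 T1.r0=2 T2.r0=0
T0.r0=2 T1.r0=2 T2.r0=1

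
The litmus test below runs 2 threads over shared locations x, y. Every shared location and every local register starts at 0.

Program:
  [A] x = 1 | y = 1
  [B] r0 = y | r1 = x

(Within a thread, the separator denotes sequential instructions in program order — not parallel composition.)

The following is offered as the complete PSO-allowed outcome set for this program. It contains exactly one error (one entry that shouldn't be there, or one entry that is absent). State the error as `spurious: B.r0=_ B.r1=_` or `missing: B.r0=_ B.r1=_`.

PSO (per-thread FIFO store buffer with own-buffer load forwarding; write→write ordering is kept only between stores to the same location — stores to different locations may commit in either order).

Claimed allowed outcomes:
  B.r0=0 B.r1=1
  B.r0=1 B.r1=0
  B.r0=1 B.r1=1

missing: B.r0=0 B.r1=0

outcome vector order: (B.r0,B.r1)
PSO (4): 0/0, 0/1, 1/0, 1/1
PSO∖claimed = {0/0}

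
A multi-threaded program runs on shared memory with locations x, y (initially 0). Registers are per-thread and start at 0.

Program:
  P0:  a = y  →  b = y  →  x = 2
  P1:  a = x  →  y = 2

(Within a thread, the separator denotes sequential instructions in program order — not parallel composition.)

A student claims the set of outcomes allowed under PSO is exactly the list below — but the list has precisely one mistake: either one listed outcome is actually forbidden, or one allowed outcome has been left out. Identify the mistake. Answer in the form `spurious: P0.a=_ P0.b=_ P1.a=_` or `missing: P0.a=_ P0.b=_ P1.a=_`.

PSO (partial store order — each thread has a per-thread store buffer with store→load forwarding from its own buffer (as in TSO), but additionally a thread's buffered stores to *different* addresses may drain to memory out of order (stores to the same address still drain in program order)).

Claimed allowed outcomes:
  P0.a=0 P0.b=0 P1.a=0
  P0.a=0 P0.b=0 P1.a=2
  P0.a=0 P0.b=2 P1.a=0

missing: P0.a=2 P0.b=2 P1.a=0

outcome vector order: (P0.a,P0.b,P1.a)
[PSO] allowed = {<0 0 0> <0 0 2> <0 2 0> <2 2 0>}
PSO∖claimed = {<2 2 0>}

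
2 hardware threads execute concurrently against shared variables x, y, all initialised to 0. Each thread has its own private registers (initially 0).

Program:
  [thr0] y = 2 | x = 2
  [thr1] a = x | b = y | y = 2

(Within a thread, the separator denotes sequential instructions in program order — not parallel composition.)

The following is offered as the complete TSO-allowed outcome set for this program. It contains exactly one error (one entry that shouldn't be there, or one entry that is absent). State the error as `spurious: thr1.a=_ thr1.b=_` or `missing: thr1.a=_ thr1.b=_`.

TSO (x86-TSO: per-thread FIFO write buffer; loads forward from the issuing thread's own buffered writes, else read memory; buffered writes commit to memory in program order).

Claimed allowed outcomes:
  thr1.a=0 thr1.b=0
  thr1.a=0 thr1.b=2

missing: thr1.a=2 thr1.b=2

outcome vector order: (thr1.a,thr1.b)
TSO (3): (0,0), (0,2), (2,2)
TSO∖claimed = {(2,2)}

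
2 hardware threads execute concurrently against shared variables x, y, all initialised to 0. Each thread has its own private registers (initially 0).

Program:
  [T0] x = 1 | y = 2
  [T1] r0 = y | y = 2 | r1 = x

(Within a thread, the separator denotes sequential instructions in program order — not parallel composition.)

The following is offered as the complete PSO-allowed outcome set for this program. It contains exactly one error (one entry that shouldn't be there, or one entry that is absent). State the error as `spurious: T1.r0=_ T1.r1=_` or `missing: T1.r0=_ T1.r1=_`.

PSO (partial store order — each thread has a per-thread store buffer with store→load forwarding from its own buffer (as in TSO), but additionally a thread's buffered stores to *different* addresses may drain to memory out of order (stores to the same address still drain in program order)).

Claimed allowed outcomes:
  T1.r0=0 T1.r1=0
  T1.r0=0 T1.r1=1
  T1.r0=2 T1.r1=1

missing: T1.r0=2 T1.r1=0

outcome vector order: (T1.r0,T1.r1)
PSO (4): (0,0), (0,1), (2,0), (2,1)
PSO∖claimed = {(2,0)}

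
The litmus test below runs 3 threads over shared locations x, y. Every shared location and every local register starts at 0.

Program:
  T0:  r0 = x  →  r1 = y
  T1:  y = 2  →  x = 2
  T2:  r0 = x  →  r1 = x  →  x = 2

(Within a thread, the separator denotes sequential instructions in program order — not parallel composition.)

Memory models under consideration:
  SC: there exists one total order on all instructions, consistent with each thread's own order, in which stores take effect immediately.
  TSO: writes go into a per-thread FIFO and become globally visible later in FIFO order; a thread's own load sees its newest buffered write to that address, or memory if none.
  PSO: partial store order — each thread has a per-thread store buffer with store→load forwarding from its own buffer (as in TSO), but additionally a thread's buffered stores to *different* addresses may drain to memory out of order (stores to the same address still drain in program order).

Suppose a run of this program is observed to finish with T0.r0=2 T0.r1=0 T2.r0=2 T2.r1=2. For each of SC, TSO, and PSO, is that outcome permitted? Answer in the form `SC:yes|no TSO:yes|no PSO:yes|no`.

outcome vector order: (T0.r0,T0.r1,T2.r0,T2.r1)
SC: 10 outcomes — {0/0/0/0; 0/0/0/2; 0/0/2/2; 0/2/0/0; 0/2/0/2; 0/2/2/2; 2/0/0/0; 2/2/0/0; 2/2/0/2; 2/2/2/2}
TSO: 10 outcomes — {0/0/0/0; 0/0/0/2; 0/0/2/2; 0/2/0/0; 0/2/0/2; 0/2/2/2; 2/0/0/0; 2/2/0/0; 2/2/0/2; 2/2/2/2}
PSO: 12 outcomes — {0/0/0/0; 0/0/0/2; 0/0/2/2; 0/2/0/0; 0/2/0/2; 0/2/2/2; 2/0/0/0; 2/0/0/2; 2/0/2/2; 2/2/0/0; 2/2/0/2; 2/2/2/2}
target 2/0/2/2 ∈ {PSO}

SC:no TSO:no PSO:yes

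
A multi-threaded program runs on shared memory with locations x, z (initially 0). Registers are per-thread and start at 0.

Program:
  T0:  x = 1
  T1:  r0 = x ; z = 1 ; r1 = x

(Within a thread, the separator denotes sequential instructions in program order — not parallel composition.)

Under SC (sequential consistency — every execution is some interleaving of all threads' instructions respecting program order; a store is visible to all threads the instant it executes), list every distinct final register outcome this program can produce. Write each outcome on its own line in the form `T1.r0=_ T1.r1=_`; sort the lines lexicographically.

T1.r0=0 T1.r1=0
T1.r0=0 T1.r1=1
T1.r0=1 T1.r1=1

outcome vector order: (T1.r0,T1.r1)
|SC outcomes| = 3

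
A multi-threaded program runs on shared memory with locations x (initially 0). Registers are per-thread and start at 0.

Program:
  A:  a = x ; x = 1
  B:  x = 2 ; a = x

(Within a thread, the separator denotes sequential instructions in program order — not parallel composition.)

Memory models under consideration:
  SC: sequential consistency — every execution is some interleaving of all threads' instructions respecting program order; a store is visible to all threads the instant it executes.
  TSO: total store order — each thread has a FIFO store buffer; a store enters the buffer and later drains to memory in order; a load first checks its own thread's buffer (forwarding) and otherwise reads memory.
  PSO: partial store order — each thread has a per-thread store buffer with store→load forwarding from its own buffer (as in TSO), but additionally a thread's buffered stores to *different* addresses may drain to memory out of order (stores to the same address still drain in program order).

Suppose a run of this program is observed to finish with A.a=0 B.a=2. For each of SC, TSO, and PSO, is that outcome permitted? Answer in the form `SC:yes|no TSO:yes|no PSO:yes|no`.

outcome vector order: (A.a,B.a)
SC: 4 outcomes — {0/1, 0/2, 2/1, 2/2}
TSO: 4 outcomes — {0/1, 0/2, 2/1, 2/2}
PSO: 4 outcomes — {0/1, 0/2, 2/1, 2/2}
target 0/2 ∈ {SC,TSO,PSO}

SC:yes TSO:yes PSO:yes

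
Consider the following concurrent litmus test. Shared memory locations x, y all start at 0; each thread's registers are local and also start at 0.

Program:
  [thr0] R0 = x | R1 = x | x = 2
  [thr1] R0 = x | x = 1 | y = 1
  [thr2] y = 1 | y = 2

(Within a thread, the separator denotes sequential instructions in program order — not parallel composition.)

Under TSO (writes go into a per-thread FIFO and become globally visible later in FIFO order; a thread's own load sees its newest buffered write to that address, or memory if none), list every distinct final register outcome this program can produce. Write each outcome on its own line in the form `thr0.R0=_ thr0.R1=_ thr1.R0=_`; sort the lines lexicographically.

thr0.R0=0 thr0.R1=0 thr1.R0=0
thr0.R0=0 thr0.R1=0 thr1.R0=2
thr0.R0=0 thr0.R1=1 thr1.R0=0
thr0.R0=1 thr0.R1=1 thr1.R0=0

outcome vector order: (thr0.R0,thr0.R1,thr1.R0)
|TSO outcomes| = 4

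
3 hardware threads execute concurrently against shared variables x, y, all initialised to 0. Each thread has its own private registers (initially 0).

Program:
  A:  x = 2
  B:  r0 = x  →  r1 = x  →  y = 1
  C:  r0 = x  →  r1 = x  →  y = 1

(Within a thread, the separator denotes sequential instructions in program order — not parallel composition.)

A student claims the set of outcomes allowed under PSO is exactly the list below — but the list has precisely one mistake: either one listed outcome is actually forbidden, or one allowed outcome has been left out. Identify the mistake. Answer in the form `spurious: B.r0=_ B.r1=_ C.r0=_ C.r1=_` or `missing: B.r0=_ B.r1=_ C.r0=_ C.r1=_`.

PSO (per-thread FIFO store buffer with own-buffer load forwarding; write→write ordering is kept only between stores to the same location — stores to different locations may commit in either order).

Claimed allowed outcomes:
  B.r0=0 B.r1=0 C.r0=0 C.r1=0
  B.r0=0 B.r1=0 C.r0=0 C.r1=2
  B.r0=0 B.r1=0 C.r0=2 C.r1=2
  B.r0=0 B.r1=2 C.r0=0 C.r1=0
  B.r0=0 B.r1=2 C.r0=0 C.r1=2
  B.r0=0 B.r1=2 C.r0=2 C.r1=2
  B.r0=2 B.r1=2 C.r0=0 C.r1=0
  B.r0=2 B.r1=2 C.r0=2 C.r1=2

missing: B.r0=2 B.r1=2 C.r0=0 C.r1=2

outcome vector order: (B.r0,B.r1,C.r0,C.r1)
PSO: 9 outcomes — {0/0/0/0 0/0/0/2 0/0/2/2 0/2/0/0 0/2/0/2 0/2/2/2 2/2/0/0 2/2/0/2 2/2/2/2}
PSO∖claimed = {2/2/0/2}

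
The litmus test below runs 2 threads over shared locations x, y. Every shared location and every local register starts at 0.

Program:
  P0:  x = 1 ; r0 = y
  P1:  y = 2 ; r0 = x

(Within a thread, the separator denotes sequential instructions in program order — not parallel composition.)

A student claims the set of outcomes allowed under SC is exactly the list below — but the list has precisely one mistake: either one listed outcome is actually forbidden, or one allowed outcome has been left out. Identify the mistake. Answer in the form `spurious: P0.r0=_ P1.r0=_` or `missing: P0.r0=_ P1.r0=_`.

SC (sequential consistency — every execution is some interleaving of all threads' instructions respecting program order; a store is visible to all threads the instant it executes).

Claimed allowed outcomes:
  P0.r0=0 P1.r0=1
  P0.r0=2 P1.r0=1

outcome vector order: (P0.r0,P1.r0)
[SC] allowed = {(0,1); (2,0); (2,1)}
SC∖claimed = {(2,0)}

missing: P0.r0=2 P1.r0=0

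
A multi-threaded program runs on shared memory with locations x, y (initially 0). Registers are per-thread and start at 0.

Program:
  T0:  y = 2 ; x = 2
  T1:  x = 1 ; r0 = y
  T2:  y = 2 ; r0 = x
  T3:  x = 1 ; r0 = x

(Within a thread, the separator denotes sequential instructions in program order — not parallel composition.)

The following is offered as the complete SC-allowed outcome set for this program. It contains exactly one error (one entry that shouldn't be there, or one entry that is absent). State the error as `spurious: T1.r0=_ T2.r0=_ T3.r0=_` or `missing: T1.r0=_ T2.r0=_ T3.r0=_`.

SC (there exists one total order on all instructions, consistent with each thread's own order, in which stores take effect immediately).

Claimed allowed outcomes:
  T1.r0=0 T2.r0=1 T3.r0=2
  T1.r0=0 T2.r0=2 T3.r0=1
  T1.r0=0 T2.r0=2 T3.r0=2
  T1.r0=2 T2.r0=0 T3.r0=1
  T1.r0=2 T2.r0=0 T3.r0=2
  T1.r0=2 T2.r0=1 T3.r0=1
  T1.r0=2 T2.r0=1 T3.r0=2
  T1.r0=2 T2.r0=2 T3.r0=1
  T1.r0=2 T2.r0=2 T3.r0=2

outcome vector order: (T1.r0,T2.r0,T3.r0)
SC: 10 outcomes — {011; 012; 021; 022; 201; 202; 211; 212; 221; 222}
SC∖claimed = {011}

missing: T1.r0=0 T2.r0=1 T3.r0=1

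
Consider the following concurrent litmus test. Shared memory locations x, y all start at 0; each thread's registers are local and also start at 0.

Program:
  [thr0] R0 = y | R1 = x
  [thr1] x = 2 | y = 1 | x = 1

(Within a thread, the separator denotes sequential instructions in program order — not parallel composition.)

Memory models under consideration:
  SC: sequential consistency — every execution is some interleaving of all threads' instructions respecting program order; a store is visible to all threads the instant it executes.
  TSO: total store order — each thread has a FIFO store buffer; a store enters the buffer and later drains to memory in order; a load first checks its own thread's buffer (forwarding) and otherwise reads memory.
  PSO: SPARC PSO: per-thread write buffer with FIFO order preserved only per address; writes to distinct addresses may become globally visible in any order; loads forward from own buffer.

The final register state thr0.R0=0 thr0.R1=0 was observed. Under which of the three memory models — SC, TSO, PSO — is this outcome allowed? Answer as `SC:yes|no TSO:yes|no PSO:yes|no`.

outcome vector order: (thr0.R0,thr0.R1)
SC: 5 outcomes — {0/0 0/1 0/2 1/1 1/2}
TSO: 5 outcomes — {0/0 0/1 0/2 1/1 1/2}
PSO: 6 outcomes — {0/0 0/1 0/2 1/0 1/1 1/2}
target 0/0 ∈ {SC,TSO,PSO}

SC:yes TSO:yes PSO:yes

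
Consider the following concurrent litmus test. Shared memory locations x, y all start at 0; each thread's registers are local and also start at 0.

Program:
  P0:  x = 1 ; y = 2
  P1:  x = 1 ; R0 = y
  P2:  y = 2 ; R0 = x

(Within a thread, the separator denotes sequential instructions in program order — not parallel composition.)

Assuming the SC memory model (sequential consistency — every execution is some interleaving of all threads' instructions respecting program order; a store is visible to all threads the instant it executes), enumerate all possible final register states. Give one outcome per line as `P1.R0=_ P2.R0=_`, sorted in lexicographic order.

outcome vector order: (P1.R0,P2.R0)
|SC outcomes| = 3

P1.R0=0 P2.R0=1
P1.R0=2 P2.R0=0
P1.R0=2 P2.R0=1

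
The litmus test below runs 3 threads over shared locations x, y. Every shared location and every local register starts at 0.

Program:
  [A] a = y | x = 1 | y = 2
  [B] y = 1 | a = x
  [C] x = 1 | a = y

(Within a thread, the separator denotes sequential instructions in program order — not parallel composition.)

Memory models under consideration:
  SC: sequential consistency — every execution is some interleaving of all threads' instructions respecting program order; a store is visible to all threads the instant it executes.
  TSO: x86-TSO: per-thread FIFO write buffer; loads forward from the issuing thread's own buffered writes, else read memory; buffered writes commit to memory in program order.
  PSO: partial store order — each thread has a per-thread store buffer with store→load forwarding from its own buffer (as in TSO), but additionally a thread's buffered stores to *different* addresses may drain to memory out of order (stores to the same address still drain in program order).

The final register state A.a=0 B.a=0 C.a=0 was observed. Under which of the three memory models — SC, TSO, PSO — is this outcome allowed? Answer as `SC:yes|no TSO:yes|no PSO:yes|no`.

outcome vector order: (A.a,B.a,C.a)
[SC] allowed = {(0,0,1) (0,0,2) (0,1,0) (0,1,1) (0,1,2) (1,0,1) (1,0,2) (1,1,0) (1,1,1) (1,1,2)}
[TSO] allowed = {(0,0,0) (0,0,1) (0,0,2) (0,1,0) (0,1,1) (0,1,2) (1,0,0) (1,0,1) (1,0,2) (1,1,0) (1,1,1) (1,1,2)}
[PSO] allowed = {(0,0,0) (0,0,1) (0,0,2) (0,1,0) (0,1,1) (0,1,2) (1,0,0) (1,0,1) (1,0,2) (1,1,0) (1,1,1) (1,1,2)}
target (0,0,0) ∈ {TSO,PSO}

SC:no TSO:yes PSO:yes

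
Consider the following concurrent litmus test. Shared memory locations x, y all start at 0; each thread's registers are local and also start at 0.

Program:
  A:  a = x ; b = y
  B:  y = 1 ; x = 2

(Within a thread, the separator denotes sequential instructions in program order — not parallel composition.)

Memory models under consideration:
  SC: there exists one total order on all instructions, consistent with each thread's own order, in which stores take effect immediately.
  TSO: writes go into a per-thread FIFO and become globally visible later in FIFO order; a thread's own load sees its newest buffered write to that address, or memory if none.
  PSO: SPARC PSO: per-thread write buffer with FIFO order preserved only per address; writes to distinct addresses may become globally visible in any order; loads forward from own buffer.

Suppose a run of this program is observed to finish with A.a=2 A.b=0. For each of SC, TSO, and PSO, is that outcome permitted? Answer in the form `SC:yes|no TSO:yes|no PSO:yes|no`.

SC:no TSO:no PSO:yes

outcome vector order: (A.a,A.b)
under SC → 0/0, 0/1, 2/1
under TSO → 0/0, 0/1, 2/1
under PSO → 0/0, 0/1, 2/0, 2/1
target 2/0 ∈ {PSO}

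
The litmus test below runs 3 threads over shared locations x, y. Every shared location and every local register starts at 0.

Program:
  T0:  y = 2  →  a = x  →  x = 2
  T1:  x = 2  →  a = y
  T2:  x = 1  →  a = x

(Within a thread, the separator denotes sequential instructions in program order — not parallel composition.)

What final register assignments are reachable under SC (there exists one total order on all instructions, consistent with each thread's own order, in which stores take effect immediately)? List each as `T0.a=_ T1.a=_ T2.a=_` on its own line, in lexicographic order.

T0.a=0 T1.a=2 T2.a=1
T0.a=0 T1.a=2 T2.a=2
T0.a=1 T1.a=0 T2.a=1
T0.a=1 T1.a=0 T2.a=2
T0.a=1 T1.a=2 T2.a=1
T0.a=1 T1.a=2 T2.a=2
T0.a=2 T1.a=0 T2.a=1
T0.a=2 T1.a=0 T2.a=2
T0.a=2 T1.a=2 T2.a=1
T0.a=2 T1.a=2 T2.a=2

outcome vector order: (T0.a,T1.a,T2.a)
|SC outcomes| = 10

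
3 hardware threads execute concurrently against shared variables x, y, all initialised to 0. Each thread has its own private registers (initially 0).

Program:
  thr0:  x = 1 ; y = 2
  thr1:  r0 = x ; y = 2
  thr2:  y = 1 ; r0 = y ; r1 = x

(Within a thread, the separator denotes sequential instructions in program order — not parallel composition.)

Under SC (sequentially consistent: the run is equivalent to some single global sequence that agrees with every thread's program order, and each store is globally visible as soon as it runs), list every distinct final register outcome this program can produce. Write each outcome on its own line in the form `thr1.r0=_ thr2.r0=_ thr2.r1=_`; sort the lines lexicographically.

thr1.r0=0 thr2.r0=1 thr2.r1=0
thr1.r0=0 thr2.r0=1 thr2.r1=1
thr1.r0=0 thr2.r0=2 thr2.r1=0
thr1.r0=0 thr2.r0=2 thr2.r1=1
thr1.r0=1 thr2.r0=1 thr2.r1=0
thr1.r0=1 thr2.r0=1 thr2.r1=1
thr1.r0=1 thr2.r0=2 thr2.r1=1

outcome vector order: (thr1.r0,thr2.r0,thr2.r1)
|SC outcomes| = 7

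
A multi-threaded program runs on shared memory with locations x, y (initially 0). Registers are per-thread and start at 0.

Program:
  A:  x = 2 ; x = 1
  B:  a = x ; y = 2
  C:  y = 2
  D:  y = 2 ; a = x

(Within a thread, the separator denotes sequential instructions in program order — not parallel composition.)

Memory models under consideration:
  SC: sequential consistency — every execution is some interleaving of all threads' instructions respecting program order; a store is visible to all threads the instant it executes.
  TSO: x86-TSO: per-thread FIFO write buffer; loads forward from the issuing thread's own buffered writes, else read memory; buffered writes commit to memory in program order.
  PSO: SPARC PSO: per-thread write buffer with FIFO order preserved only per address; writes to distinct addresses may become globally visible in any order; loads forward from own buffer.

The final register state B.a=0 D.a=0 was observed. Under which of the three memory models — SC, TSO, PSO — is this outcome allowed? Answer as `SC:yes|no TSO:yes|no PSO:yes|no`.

outcome vector order: (B.a,D.a)
SC (9): <0 0> <0 1> <0 2> <1 0> <1 1> <1 2> <2 0> <2 1> <2 2>
TSO (9): <0 0> <0 1> <0 2> <1 0> <1 1> <1 2> <2 0> <2 1> <2 2>
PSO (9): <0 0> <0 1> <0 2> <1 0> <1 1> <1 2> <2 0> <2 1> <2 2>
target <0 0> ∈ {SC,TSO,PSO}

SC:yes TSO:yes PSO:yes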